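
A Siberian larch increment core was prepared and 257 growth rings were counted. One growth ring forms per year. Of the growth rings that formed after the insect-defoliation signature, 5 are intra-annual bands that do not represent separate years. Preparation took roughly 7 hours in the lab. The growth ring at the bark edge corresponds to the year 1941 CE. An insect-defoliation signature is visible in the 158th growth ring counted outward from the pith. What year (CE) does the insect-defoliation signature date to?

1847 CE

257 − 158 = 99 growth rings lie beyond the insect-defoliation signature toward the bark edge.
99 − 5 false = 94 true growth rings after the insect-defoliation signature.
1941 − 94 = 1847 CE.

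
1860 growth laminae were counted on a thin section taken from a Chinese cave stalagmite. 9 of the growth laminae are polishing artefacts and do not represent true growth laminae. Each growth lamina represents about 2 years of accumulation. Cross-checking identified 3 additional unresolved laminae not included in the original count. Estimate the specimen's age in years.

3708 yr

After corrections the count is 1860 − 9 + 3 = 1854 growth laminae.
Multiplying by 2 years per growth lamina: 1854 × 2 = 3708 years.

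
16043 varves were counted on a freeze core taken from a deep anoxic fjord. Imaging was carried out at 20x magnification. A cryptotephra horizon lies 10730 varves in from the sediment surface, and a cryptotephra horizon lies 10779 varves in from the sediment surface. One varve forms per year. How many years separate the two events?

Separation: 10779 − 10730 = 49 varves.
One varve per year makes the interval 49 years.

49 years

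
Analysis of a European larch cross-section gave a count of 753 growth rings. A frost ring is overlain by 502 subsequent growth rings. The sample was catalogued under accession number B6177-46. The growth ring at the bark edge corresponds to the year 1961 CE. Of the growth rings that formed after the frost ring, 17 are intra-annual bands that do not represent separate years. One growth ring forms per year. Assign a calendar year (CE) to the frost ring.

1476 CE

502 growth rings formed after the frost ring.
502 − 17 false = 485 true growth rings after the frost ring.
Counting back 485 years from 1961 CE places the frost ring in 1961 − 485 = 1476 CE.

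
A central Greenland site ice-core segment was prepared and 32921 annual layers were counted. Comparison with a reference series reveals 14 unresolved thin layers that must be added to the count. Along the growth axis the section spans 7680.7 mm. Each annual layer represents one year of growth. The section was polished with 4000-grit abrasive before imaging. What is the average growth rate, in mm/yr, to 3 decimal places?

True annual layer count = 32921 + 14 = 32935.
Mean rate = 7680.7 mm / 32935 years ≈ 0.233 mm/yr.

0.233 mm/yr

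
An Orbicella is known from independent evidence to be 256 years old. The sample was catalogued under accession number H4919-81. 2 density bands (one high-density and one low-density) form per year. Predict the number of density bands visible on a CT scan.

With 2 density bands per year, 256 years would produce 256 × 2 = 512 density bands.
So 512 density bands should be present.

512 density bands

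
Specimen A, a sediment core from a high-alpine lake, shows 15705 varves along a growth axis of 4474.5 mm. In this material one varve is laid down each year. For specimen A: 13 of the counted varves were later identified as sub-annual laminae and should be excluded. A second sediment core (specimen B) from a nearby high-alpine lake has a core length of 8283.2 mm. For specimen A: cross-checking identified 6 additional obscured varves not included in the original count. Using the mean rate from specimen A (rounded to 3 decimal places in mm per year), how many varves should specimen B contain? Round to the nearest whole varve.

29064 varves

Specimen A: true varve count = 15705 − 13 + 6 = 15698.
A: Mean rate = 4474.5 mm / 15698 years ≈ 0.285 mm per year.
Specimen B: 8283.2 mm / 0.285 mm per year = 29063.86 years ≈ 29064 varves.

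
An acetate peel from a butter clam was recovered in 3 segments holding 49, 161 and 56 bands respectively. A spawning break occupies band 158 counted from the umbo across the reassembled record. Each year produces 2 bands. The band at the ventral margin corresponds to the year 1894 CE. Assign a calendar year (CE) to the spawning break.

1840 CE

Total bands = 49 + 161 + 56 = 266.
The spawning break sits at band 158 from the umbo, so 266 − 158 = 108 bands formed after it.
With 2 bands per year, 108 / 2 = 54 years.
The band at the ventral margin is 1894 CE, so the spawning break dates to 1894 − 54 = 1840 CE.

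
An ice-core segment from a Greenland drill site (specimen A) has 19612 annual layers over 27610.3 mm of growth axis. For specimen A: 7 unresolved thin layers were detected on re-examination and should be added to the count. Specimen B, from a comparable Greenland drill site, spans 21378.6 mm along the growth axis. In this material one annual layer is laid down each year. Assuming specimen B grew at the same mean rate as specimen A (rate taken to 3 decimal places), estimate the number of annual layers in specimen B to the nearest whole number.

15194 annual layers

Specimen A: correcting the raw count gives 19612 + 7 = 19619 true annual layers.
A: 27610.3 mm over 19619 years gives 27610.3 / 19619 ≈ 1.407 mm per year.
B spans 21378.6 / 1.407 = 15194.46 years ≈ 15194 annual layers.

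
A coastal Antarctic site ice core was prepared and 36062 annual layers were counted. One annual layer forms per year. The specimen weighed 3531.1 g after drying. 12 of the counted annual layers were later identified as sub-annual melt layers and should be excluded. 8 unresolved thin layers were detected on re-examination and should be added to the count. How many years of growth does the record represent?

36058 years

Adjusted count: 36062 − 12 + 8 = 36058 annual layers.
With a one-to-one annual layer periodicity this is 36058 years.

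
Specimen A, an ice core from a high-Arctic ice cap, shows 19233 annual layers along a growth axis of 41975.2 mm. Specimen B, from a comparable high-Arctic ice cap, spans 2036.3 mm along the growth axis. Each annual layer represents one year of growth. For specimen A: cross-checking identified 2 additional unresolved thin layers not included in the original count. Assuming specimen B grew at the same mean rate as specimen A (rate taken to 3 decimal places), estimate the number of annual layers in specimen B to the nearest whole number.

Specimen A: true annual layer count = 19233 + 2 = 19235.
A: Extension rate ≈ 41975.2 / 19235 = 2.182 mm per year.
For B, 2036.3 / 2.182 = 933.23 years ≈ 933 annual layers.

933 annual layers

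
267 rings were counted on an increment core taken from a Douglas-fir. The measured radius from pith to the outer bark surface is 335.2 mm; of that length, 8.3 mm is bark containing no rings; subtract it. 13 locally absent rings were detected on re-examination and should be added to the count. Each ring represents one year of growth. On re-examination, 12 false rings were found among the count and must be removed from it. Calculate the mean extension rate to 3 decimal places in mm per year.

1.220 mm per year

After corrections the count is 267 − 12 + 13 = 268 rings.
Removing the 8.3 mm offcut leaves 335.2 − 8.3 = 326.9 mm.
Mean rate = 326.9 mm / 268 years ≈ 1.220 mm per year.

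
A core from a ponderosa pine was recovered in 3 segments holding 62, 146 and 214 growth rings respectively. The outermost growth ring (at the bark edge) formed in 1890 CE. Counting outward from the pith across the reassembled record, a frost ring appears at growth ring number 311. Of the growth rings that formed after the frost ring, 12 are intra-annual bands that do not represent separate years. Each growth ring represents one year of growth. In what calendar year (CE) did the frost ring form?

Total growth rings = 62 + 146 + 214 = 422.
The frost ring sits at growth ring 311 from the pith, so 422 − 311 = 111 growth rings formed after it.
Excluding 12 false growth rings: 111 − 12 = 99.
1890 − 99 = 1791 CE.

1791 CE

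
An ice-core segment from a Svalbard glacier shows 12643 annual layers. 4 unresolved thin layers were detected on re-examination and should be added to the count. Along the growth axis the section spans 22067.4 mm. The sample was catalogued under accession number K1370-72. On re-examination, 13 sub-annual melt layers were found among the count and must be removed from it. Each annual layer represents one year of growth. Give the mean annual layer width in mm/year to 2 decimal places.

After corrections the count is 12643 − 13 + 4 = 12634 annual layers.
Mean rate = 22067.4 mm / 12634 years ≈ 1.75 mm/year.

1.75 mm/year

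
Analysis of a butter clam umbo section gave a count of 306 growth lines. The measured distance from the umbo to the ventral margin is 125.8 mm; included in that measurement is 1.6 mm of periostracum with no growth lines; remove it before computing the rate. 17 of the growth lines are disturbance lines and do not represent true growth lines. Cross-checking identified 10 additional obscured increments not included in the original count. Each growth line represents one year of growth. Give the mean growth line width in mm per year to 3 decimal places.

Adjusted count: 306 − 17 + 10 = 299 growth lines.
Net length = 125.8 − 1.6 = 124.2 mm.
Mean rate = 124.2 mm / 299 years ≈ 0.415 mm per year.

0.415 mm per year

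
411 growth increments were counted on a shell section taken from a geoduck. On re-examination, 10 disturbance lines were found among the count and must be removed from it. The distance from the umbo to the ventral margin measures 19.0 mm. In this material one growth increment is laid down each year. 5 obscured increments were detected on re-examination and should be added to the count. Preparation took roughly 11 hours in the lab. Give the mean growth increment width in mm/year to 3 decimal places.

After corrections the count is 411 − 10 + 5 = 406 growth increments.
19.0 mm over 406 years gives 19.0 / 406 ≈ 0.047 mm/year.

0.047 mm/year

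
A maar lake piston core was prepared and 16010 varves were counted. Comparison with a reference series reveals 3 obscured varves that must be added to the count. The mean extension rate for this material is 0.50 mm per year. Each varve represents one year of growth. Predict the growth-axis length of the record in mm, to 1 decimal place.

Correcting the raw count gives 16010 + 3 = 16013 true varves.
16013 years at 0.50 mm/year gives 0.50 × 16013 = 8006.5 mm.

8006.5 mm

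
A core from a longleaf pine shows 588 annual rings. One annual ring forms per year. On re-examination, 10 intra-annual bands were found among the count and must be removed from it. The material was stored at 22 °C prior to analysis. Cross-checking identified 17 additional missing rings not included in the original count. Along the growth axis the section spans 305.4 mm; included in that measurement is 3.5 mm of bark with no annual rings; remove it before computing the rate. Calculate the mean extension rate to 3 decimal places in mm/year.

True annual ring count = 588 − 10 + 17 = 595.
Removing the 3.5 mm offcut leaves 305.4 − 3.5 = 301.9 mm.
Mean rate = 301.9 mm / 595 years ≈ 0.507 mm/year.

0.507 mm/year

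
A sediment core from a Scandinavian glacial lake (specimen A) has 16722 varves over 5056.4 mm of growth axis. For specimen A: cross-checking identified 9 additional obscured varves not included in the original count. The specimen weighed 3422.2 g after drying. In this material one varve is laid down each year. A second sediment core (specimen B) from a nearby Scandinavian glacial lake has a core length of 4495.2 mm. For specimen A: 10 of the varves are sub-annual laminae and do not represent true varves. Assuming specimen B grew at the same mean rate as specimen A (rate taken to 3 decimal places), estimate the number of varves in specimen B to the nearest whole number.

14885 varves

Specimen A: correcting the raw count gives 16722 − 10 + 9 = 16721 true varves.
A: Mean rate = 5056.4 mm / 16721 years ≈ 0.302 mm/year.
B spans 4495.2 / 0.302 = 14884.77 years ≈ 14885 varves.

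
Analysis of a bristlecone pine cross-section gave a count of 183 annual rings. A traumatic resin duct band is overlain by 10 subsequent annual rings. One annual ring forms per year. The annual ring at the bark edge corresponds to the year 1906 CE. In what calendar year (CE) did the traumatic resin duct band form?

1896 CE

10 annual rings post-date the traumatic resin duct band.
Counting back 10 years from 1906 CE places the traumatic resin duct band in 1906 − 10 = 1896 CE.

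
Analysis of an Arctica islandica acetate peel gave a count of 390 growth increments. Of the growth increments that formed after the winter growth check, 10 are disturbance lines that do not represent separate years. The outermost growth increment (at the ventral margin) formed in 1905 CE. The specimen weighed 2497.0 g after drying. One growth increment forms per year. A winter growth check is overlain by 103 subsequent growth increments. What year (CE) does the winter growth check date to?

1812 CE

103 growth increments formed after the winter growth check.
Excluding 10 false growth increments: 103 − 10 = 93.
The growth increment at the ventral margin is 1905 CE, so the winter growth check dates to 1905 − 93 = 1812 CE.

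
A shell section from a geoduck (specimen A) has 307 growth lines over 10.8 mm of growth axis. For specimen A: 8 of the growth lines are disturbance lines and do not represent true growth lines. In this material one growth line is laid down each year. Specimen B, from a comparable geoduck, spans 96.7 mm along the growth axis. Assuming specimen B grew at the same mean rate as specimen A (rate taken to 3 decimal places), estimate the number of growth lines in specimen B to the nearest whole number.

2686 growth lines

Specimen A: correcting the raw count gives 307 − 8 = 299 true growth lines.
A: Mean rate = 10.8 mm / 299 years ≈ 0.036 mm/yr.
For B, 96.7 / 0.036 = 2686.11 years ≈ 2686 growth lines.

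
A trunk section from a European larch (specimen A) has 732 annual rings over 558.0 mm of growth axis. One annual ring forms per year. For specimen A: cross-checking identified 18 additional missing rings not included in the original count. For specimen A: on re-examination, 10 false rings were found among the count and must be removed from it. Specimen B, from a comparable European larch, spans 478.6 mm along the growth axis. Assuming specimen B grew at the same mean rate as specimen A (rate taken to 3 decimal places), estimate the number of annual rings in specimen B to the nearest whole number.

635 annual rings

Specimen A: adjusted count: 732 − 10 + 18 = 740 annual rings.
A: Extension rate ≈ 558.0 / 740 = 0.754 mm/yr.
For B, 478.6 / 0.754 = 634.75 years ≈ 635 annual rings.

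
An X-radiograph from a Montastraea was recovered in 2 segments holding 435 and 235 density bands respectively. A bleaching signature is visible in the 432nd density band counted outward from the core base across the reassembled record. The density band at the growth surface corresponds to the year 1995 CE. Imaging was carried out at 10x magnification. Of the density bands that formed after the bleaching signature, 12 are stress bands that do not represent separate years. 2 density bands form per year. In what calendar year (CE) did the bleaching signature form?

Total density bands = 435 + 235 = 670.
670 − 432 = 238 density bands lie beyond the bleaching signature toward the growth surface.
Excluding 12 false density bands: 238 − 12 = 226.
Dividing by 2 density bands per year: 226 / 2 = 113 years.
1995 − 113 = 1882 CE.

1882 CE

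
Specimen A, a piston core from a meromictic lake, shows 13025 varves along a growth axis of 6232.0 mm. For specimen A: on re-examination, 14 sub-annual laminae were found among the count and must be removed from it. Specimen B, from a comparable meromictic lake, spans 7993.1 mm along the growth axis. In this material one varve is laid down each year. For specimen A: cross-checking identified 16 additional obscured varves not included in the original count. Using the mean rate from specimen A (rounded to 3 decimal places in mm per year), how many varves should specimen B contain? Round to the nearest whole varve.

16722 varves

Specimen A: correcting the raw count gives 13025 − 14 + 16 = 13027 true varves.
A: 6232.0 mm over 13027 years gives 6232.0 / 13027 ≈ 0.478 mm/yr.
B spans 7993.1 / 0.478 = 16721.97 years ≈ 16722 varves.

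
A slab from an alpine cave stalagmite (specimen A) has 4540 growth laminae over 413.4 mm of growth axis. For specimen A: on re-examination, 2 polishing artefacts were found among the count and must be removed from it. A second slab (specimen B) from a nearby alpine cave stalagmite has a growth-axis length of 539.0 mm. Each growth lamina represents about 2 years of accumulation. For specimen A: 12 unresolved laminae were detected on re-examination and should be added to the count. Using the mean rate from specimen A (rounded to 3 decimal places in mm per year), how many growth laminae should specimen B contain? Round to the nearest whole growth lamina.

5989 growth laminae

Specimen A: correcting the raw count gives 4540 − 2 + 12 = 4550 true growth laminae.
Specimen A: at 2 years per growth lamina, 4550 × 2 = 9100 years.
A: Mean rate = 413.4 mm / 9100 years ≈ 0.045 mm/year.
For B, 539.0 / 0.045 = 11977.78 years; at 2 years per growth lamina that is 11977.78 / 2 ≈ 5989 growth laminae.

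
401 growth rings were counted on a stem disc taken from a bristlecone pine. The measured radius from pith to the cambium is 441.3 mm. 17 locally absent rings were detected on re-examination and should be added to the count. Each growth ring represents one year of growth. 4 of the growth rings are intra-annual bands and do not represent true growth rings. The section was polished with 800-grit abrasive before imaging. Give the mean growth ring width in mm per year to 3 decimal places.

1.066 mm per year

Correcting the raw count gives 401 − 4 + 17 = 414 true growth rings.
441.3 mm over 414 years gives 441.3 / 414 ≈ 1.066 mm per year.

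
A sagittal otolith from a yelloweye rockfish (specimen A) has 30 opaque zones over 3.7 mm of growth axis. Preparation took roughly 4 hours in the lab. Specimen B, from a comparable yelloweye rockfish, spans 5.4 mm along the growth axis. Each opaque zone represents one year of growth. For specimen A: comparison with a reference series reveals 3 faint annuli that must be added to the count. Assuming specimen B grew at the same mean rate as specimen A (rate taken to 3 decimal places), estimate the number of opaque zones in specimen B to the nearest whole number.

48 opaque zones

Specimen A: correcting the raw count gives 30 + 3 = 33 true opaque zones.
A: Mean rate = 3.7 mm / 33 years ≈ 0.112 mm/year.
B spans 5.4 / 0.112 = 48.21 years ≈ 48 opaque zones.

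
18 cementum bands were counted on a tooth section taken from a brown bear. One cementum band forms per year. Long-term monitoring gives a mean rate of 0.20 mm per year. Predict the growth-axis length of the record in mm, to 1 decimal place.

18 years of growth are recorded.
Length ≈ 0.20 × 18 = 3.6 mm.

3.6 mm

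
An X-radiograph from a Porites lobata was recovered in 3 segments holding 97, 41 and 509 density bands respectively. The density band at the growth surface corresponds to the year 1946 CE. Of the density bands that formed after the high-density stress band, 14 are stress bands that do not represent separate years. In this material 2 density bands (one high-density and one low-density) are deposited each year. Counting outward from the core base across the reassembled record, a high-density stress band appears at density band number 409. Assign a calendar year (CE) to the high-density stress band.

1834 CE

Total density bands = 97 + 41 + 509 = 647.
647 − 409 = 238 density bands lie beyond the high-density stress band toward the growth surface.
Excluding 14 false density bands: 238 − 14 = 224.
224 density bands at 2 per year is 224 / 2 = 112 years.
The density band at the growth surface is 1946 CE, so the high-density stress band dates to 1946 − 112 = 1834 CE.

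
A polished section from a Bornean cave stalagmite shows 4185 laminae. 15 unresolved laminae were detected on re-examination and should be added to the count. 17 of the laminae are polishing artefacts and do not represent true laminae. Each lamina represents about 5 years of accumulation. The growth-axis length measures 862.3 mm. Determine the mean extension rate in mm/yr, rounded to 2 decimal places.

0.04 mm/yr

After corrections the count is 4185 − 17 + 15 = 4183 laminae.
Multiplying by 5 years per lamina: 4183 × 5 = 20915 years.
Mean rate = 862.3 mm / 20915 years ≈ 0.04 mm/yr.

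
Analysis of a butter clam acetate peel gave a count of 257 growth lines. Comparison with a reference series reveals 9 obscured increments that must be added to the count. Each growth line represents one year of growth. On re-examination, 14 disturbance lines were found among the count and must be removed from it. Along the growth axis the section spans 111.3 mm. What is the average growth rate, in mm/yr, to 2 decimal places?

True growth line count = 257 − 14 + 9 = 252.
Mean rate = 111.3 mm / 252 years ≈ 0.44 mm/yr.

0.44 mm/yr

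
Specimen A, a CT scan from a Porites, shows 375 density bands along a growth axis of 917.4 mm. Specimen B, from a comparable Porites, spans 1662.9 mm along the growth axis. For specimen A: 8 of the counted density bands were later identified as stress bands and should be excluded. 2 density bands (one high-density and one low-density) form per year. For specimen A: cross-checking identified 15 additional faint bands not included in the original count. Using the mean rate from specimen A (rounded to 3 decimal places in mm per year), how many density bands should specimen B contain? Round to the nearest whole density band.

692 density bands

Specimen A: adjusted count: 375 − 8 + 15 = 382 density bands.
Specimen A: dividing by 2 density bands per year: 382 / 2 = 191 years.
A: Extension rate ≈ 917.4 / 191 = 4.803 mm per year.
B spans 1662.9 / 4.803 = 346.22 years; at 2 density bands per year that is 346.22 × 2 ≈ 692 density bands.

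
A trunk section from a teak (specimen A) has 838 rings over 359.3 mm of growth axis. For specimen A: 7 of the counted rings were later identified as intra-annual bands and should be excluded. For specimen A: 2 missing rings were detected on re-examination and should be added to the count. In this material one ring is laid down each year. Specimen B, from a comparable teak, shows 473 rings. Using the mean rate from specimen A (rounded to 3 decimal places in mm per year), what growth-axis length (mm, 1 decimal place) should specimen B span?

Specimen A: correcting the raw count gives 838 − 7 + 2 = 833 true rings.
A: Extension rate ≈ 359.3 / 833 = 0.431 mm/year.
B's length ≈ 0.431 × 473 = 203.9 mm.

203.9 mm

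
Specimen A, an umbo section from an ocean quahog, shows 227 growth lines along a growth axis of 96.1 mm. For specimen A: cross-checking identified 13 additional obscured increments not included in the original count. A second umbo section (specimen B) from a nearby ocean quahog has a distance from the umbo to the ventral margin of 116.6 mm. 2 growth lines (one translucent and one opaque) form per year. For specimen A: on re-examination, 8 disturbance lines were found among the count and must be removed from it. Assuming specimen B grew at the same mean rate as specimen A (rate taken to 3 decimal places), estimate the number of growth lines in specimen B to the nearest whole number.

282 growth lines

Specimen A: adjusted count: 227 − 8 + 13 = 232 growth lines.
Specimen A: with 2 growth lines per year, 232 / 2 = 116 years.
A: Mean rate = 96.1 mm / 116 years ≈ 0.828 mm per year.
Specimen B: 116.6 mm / 0.828 mm per year = 140.82 years; at 2 growth lines per year that is 140.82 × 2 ≈ 282 growth lines.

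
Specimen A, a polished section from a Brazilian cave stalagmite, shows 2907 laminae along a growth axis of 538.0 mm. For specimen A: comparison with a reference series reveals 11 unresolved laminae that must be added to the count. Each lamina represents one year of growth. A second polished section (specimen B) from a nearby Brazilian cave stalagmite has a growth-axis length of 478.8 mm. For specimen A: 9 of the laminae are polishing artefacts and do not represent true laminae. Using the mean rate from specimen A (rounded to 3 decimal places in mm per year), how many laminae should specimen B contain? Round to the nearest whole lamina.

2588 laminae

Specimen A: after corrections the count is 2907 − 9 + 11 = 2909 laminae.
A: Extension rate ≈ 538.0 / 2909 = 0.185 mm/year.
For B, 478.8 / 0.185 = 2588.11 years ≈ 2588 laminae.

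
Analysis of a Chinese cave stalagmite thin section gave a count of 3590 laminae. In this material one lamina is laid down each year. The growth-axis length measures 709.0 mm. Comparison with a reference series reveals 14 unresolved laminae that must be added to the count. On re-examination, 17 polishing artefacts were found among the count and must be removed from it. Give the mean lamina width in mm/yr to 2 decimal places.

0.20 mm/yr

True lamina count = 3590 − 17 + 14 = 3587.
Mean rate = 709.0 mm / 3587 years ≈ 0.20 mm/yr.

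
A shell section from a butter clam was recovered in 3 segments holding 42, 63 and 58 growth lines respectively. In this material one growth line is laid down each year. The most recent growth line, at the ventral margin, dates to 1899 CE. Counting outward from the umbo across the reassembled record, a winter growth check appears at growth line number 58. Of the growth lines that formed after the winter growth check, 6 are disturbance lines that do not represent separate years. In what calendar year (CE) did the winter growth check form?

1800 CE

Total growth lines = 42 + 63 + 58 = 163.
The winter growth check sits at growth line 58 from the umbo, so 163 − 58 = 105 growth lines formed after it.
105 − 6 false = 99 true growth lines after the winter growth check.
The growth line at the ventral margin is 1899 CE, so the winter growth check dates to 1899 − 99 = 1800 CE.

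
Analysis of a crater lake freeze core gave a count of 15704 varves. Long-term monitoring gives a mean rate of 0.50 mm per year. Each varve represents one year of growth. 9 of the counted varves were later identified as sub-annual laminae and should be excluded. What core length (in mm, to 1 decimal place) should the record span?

After corrections the count is 15704 − 9 = 15695 varves.
15695 years at 0.50 mm/year gives 0.50 × 15695 = 7847.5 mm.

7847.5 mm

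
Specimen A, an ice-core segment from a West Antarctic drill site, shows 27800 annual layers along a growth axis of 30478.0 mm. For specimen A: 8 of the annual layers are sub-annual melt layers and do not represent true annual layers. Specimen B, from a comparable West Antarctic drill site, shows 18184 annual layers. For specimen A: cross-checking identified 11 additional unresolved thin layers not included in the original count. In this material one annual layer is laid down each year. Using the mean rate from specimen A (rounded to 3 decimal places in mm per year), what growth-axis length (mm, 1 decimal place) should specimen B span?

Specimen A: true annual layer count = 27800 − 8 + 11 = 27803.
A: 30478.0 mm over 27803 years gives 30478.0 / 27803 ≈ 1.096 mm/yr.
For B, 1.096 mm/year × 18184 years = 19929.7 mm.

19929.7 mm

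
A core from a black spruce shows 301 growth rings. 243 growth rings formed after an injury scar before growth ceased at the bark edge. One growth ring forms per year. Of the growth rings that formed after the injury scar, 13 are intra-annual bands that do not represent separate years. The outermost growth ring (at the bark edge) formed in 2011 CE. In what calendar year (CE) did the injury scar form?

1781 CE

243 growth rings post-date the injury scar.
243 − 13 false = 230 true growth rings after the injury scar.
The growth ring at the bark edge is 2011 CE, so the injury scar dates to 2011 − 230 = 1781 CE.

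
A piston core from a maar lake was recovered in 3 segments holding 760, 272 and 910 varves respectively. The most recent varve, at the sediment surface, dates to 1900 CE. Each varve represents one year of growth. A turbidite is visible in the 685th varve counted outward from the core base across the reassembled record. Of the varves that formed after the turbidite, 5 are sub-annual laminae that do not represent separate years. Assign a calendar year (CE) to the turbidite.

Total varves = 760 + 272 + 910 = 1942.
Between varve 685 and the sediment surface there are 1942 − 685 = 1257 varves.
1257 − 5 false = 1252 true varves after the turbidite.
1900 − 1252 = 648 CE.

648 CE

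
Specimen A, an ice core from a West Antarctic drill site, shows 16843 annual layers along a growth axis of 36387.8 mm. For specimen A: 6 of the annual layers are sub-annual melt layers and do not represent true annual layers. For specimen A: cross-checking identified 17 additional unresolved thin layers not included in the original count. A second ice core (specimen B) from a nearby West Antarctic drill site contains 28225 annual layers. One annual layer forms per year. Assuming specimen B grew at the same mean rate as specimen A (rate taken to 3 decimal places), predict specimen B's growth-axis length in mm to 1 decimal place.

60937.8 mm

Specimen A: correcting the raw count gives 16843 − 6 + 17 = 16854 true annual layers.
A: 36387.8 mm over 16854 years gives 36387.8 / 16854 ≈ 2.159 mm/yr.
Length of B = 2.159 × 28225 = 60937.8 mm.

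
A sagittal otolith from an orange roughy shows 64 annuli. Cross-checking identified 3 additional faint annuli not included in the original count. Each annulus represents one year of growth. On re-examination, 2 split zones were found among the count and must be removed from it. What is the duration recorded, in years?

True annulus count = 64 − 2 + 3 = 65.
One annulus per year makes the duration 65 years.

65 yr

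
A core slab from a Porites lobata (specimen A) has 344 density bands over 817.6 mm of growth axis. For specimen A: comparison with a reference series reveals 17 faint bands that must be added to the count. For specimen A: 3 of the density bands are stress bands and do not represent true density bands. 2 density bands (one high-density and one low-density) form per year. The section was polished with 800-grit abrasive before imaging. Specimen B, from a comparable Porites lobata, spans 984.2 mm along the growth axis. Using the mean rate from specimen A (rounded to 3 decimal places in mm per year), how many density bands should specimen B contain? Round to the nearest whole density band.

431 density bands

Specimen A: correcting the raw count gives 344 − 3 + 17 = 358 true density bands.
Specimen A: dividing by 2 density bands per year: 358 / 2 = 179 years.
A: Mean rate = 817.6 mm / 179 years ≈ 4.568 mm per year.
For B, 984.2 / 4.568 = 215.46 years; at 2 density bands per year that is 215.46 × 2 ≈ 431 density bands.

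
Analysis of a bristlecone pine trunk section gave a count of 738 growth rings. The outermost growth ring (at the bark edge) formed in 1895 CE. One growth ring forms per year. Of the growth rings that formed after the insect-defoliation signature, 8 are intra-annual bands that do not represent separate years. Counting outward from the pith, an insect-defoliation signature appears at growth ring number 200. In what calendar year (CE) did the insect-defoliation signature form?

Between growth ring 200 and the bark edge there are 738 − 200 = 538 growth rings.
Removing the 8 false growth rings leaves 538 − 8 = 530 true growth rings beyond the insect-defoliation signature.
1895 − 530 = 1365 CE.

1365 CE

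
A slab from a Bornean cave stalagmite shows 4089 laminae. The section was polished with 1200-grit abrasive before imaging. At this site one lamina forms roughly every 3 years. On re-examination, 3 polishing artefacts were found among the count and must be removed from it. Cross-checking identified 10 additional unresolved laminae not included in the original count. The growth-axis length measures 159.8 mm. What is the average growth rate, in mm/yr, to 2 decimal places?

Correcting the raw count gives 4089 − 3 + 10 = 4096 true laminae.
At 3 years per lamina, 4096 × 3 = 12288 years.
Mean rate = 159.8 mm / 12288 years ≈ 0.01 mm/yr.

0.01 mm/yr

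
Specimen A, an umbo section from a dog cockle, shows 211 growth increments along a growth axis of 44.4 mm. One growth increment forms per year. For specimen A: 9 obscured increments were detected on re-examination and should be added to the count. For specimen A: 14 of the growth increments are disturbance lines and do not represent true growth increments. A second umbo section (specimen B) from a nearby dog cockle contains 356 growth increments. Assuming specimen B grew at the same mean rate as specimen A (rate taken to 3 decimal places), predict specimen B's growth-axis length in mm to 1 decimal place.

Specimen A: correcting the raw count gives 211 − 14 + 9 = 206 true growth increments.
A: 44.4 mm over 206 years gives 44.4 / 206 ≈ 0.216 mm per year.
For B, 0.216 mm/year × 356 years = 76.9 mm.

76.9 mm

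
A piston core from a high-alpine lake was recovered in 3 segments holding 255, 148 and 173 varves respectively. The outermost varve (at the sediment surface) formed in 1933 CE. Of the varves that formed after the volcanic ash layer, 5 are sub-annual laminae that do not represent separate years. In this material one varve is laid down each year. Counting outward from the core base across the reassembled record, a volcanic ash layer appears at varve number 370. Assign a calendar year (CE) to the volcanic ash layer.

1732 CE

Total varves = 255 + 148 + 173 = 576.
Between varve 370 and the sediment surface there are 576 − 370 = 206 varves.
Excluding 5 false varves: 206 − 5 = 201.
The varve at the sediment surface is 1933 CE, so the volcanic ash layer dates to 1933 − 201 = 1732 CE.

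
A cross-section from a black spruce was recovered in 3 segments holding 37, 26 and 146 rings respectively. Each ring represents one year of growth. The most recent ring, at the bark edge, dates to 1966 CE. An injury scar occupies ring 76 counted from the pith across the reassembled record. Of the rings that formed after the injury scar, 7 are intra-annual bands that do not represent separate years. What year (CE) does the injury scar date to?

1840 CE

Total rings = 37 + 26 + 146 = 209.
The injury scar sits at ring 76 from the pith, so 209 − 76 = 133 rings formed after it.
Removing the 7 false rings leaves 133 − 7 = 126 true rings beyond the injury scar.
1966 − 126 = 1840 CE.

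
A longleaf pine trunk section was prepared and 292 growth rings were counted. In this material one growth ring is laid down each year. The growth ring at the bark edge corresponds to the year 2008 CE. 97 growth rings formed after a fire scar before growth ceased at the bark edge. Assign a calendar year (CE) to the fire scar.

There are 97 growth rings younger than the fire scar.
Counting back 97 years from 2008 CE places the fire scar in 2008 − 97 = 1911 CE.

1911 CE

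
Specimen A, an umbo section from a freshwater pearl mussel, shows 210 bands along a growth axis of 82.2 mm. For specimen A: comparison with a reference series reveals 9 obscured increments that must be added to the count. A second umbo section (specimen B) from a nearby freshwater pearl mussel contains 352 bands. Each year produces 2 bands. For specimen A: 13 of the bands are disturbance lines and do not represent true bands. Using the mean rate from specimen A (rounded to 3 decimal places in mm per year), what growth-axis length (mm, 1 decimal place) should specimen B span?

Specimen A: correcting the raw count gives 210 − 13 + 9 = 206 true bands.
Specimen A: 206 bands at 2 per year is 206 / 2 = 103 years.
A: Mean rate = 82.2 mm / 103 years ≈ 0.798 mm/year.
Specimen B: dividing by 2 bands per year: 352 / 2 = 176 years. For B, 0.798 mm/year × 176 years = 140.4 mm.

140.4 mm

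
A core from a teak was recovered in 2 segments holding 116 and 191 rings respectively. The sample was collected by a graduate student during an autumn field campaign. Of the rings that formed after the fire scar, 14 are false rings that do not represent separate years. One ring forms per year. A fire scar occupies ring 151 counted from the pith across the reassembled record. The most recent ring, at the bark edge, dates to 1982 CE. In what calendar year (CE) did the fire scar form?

1840 CE

Total rings = 116 + 191 = 307.
The fire scar sits at ring 151 from the pith, so 307 − 151 = 156 rings formed after it.
Excluding 14 false rings: 156 − 14 = 142.
1982 − 142 = 1840 CE.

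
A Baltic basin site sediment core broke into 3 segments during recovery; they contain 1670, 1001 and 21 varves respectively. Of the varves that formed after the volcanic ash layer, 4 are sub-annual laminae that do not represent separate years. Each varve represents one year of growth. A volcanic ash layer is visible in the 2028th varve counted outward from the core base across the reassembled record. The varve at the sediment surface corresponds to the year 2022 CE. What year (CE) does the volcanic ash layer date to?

Total varves = 1670 + 1001 + 21 = 2692.
2692 − 2028 = 664 varves lie beyond the volcanic ash layer toward the sediment surface.
664 − 4 false = 660 true varves after the volcanic ash layer.
2022 − 660 = 1362 CE.

1362 CE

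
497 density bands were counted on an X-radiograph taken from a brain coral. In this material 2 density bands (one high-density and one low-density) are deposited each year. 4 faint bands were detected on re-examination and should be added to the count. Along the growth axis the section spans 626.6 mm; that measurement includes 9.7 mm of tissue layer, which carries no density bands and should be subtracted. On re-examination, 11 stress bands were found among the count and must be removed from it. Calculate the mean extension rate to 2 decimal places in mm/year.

2.52 mm/year

Adjusted count: 497 − 11 + 4 = 490 density bands.
With 2 density bands per year, 490 / 2 = 245 years.
The growth record spans 626.6 − 9.7 = 616.9 mm.
Extension rate ≈ 616.9 / 245 = 2.52 mm/year.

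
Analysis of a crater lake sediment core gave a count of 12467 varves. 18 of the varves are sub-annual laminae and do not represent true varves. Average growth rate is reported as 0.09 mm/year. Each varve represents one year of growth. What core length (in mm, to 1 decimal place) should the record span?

1120.4 mm

Correcting the raw count gives 12467 − 18 = 12449 true varves.
Predicted length = 0.09 mm/year × 12449 years = 1120.4 mm.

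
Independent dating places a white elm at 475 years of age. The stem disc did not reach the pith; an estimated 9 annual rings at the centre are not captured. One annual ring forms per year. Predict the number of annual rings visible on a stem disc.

One annual ring per year gives 475 annual rings over 475 years.
Subtracting the 9 annual rings not captured gives 475 − 9 = 466 annual rings in the record.

466 annual rings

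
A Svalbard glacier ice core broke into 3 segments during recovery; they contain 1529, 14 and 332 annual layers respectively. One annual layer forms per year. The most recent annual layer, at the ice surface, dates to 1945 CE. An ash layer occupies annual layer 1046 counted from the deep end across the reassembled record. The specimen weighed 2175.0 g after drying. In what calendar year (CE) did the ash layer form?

1116 CE

Total annual layers = 1529 + 14 + 332 = 1875.
Between annual layer 1046 and the ice surface there are 1875 − 1046 = 829 annual layers.
The annual layer at the ice surface is 1945 CE, so the ash layer dates to 1945 − 829 = 1116 CE.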